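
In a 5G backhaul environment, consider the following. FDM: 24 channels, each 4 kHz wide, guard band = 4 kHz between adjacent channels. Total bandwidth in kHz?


Given: 24 channels, 4 kHz each, guard = 4 kHz
Channel bandwidth = 24 * 4 = 96 kHz
Guard bands = 23 gaps * 4 kHz = 92 kHz
Total = 96 + 92 = 188 kHz

188


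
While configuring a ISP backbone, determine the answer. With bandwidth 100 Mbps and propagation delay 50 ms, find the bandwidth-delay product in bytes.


Given: bandwidth = 100 Mbps, delay = 50 ms
BDP in bits = 100 * 10^6 * 50 / 1000
BDP in bits = 5000000
BDP in bytes = 5000000 / 8 = 625000

625000


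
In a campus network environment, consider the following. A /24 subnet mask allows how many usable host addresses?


Given: subnet mask /24
Host bits = 32 - 24 = 8
Total addresses = 2^8 = 256
Usable hosts = 256 - 2 (network + broadcast) = 254

254


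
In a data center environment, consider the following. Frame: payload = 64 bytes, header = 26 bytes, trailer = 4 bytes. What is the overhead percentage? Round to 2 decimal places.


Given: payload = 64 B, header = 26 B, trailer = 4 B
Overhead bytes = header + trailer = 26 + 4 = 30
Total frame = payload + overhead = 64 + 30 = 94
Overhead % = 30 / 94 * 100 = 31.9149% -> 31.91% (2 dp)

31.91


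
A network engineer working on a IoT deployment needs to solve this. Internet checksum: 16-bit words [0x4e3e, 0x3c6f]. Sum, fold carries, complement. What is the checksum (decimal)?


Given words: [0x4e3e, 0x3c6f]
Step 1: Sum all words
Raw sum = 20030 + 15471 = 35501
One's complement = ~35501 & 0xFFFF = 30034

30034


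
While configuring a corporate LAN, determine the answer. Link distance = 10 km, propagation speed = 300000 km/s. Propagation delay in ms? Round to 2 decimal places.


Given: distance = 10 km, speed = 300000 km/s
Delay = distance / speed = 10 / 300000 seconds
Delay in ms = 10 * 1000 / 300000
Delay = 0.0333 ms
Rounded to 2 dp = 0.03 ms

0.03


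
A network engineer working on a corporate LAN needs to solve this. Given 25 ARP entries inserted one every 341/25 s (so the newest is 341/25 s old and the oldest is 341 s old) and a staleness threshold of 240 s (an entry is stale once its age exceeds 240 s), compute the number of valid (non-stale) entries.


Ages are k * 341/25 s for k = 1..25 (spacing = 13.6400 s).
Entry k is valid iff k * 341/25 <= 240 iff k <= 25 * 240 / 341 = 17.5953
n_valid = floor(17.5953) = 17
(n_stale = 25 - 17 = 8)

17


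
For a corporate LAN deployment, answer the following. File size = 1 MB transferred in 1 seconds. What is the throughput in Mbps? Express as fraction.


Given: file = 1 MB, time = 1 s
File in Mb = 1 * 8 = 8 Mb
Throughput = 8 / 1 Mbps
Throughput = 8 Mbps

8


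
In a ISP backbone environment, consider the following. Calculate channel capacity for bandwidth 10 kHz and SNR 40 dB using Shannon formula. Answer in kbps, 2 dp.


Given: B = 10 kHz, SNR = 40 dB
SNR linear = 10^(40/10) = 10000
1 + SNR = 10001
log2(10001) = 13.2878566418
C = 10 * 1000 * 13.2878566418 = 132878.5664 bps
C = 132.878566 kbps -> 132.88 kbps (2 dp)

132.88


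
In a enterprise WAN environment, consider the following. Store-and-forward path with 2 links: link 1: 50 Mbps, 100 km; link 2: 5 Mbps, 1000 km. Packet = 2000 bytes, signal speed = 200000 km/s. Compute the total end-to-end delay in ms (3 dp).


Packet = 2000 bytes = 16000 bits. Store-and-forward: sum (t_trans + t_prop) per link.
Link 1: t_trans = 16000/(50*10^6) s = 0.3200 ms; t_prop = 100/200000 s = 0.5000 ms; subtotal = 0.8200 ms
Link 2: t_trans = 16000/(5*10^6) s = 3.2000 ms; t_prop = 1000/200000 s = 5.0000 ms; subtotal = 8.2000 ms
End-to-end = 0.8200 + 8.2000 = 9.0200 ms -> 9.020 ms (3 dp)

9.020


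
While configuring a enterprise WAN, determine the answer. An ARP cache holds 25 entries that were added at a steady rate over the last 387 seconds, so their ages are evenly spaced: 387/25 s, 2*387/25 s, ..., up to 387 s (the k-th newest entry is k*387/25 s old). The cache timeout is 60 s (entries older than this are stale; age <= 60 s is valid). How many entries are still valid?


Ages are k * 387/25 s for k = 1..25 (spacing = 15.4800 s).
Entry k is valid iff k * 387/25 <= 60 iff k <= 25 * 60 / 387 = 3.8760
n_valid = floor(3.8760) = 3
(n_stale = 25 - 3 = 22)

3


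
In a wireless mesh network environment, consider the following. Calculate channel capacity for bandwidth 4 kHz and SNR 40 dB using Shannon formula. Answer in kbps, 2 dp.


Given: B = 4 kHz, SNR = 40 dB
SNR linear = 10^(40/10) = 10000
1 + SNR = 10001
log2(10001) = 13.2878566418
C = 4 * 1000 * 13.2878566418 = 53151.4266 bps
C = 53.151427 kbps -> 53.15 kbps (2 dp)

53.15


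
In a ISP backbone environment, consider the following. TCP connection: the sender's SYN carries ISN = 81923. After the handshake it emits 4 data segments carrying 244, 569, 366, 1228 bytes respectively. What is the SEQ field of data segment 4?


The SYN occupies sequence number ISN = 81923, so the first data byte is ISN + 1 = 81924.
SEQ of data segment i = (ISN + 1) + sum of payload sizes of segments 1..i-1.
Segment 1: SEQ = 81924, payload = 244 bytes
Segment 2: SEQ = 82168, payload = 569 bytes
Segment 3: SEQ = 82737, payload = 366 bytes
Segment 4: SEQ = 83103, payload = 1228 bytes
SEQ of segment 4 = 81924 + 244 + 569 + 366 = 83103

83103


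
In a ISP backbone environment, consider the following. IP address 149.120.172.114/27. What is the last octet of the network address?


Given: IP = 149.120.172.114, prefix = /27
Subnet mask = 255.255.255.224
Last octet of IP: 114
Last octet of mask: 224
Network last octet = 114 AND 224 = 96

96


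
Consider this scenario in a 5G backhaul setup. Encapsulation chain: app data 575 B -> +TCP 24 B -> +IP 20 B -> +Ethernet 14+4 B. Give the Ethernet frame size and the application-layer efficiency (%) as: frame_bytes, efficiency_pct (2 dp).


TCP segment = 575 + 24 = 599 B
IP packet = 599 + 20 = 619 B
Ethernet frame = 619 + 14 + 4 = 637 B
Efficiency = app / frame = 575 / 637 = 0.902669 = 90.2669% -> 90.27% (2 dp)

637, 90.27


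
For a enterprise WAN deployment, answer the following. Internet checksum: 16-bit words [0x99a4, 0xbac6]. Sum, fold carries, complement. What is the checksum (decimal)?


Given words: [0x99a4, 0xbac6]
Step 1: Sum all words
Raw sum = 39332 + 47814 = 87146
Step 2: Fold carry: (21610 + 1) = 21611
One's complement = ~21611 & 0xFFFF = 43924

43924


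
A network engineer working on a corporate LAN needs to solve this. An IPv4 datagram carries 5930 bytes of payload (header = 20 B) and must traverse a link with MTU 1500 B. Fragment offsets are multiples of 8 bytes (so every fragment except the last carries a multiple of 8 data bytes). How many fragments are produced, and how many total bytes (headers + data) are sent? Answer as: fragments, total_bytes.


Max data per non-final fragment = floor((MTU - header)/8)*8 = floor((1500 - 20)/8)*8 = floor(1480/8)*8 = 1480 B
Final fragment needs no 8-byte alignment: it can carry up to MTU - header = 1480 B
Non-final fragments needed = ceil((payload - 1480) / 1480) = ceil(4450/1480) = ceil(3.0068) = 4
Number of fragments = 4 + 1 = 5
Fragment sizes (data): 4 * 1480 B + 10 B (last, 10 <= 1480 OK)
Total bytes sent = payload + n_frags * header = 5930 + 5*20 = 5930 + 100 = 6030 B

5, 6030


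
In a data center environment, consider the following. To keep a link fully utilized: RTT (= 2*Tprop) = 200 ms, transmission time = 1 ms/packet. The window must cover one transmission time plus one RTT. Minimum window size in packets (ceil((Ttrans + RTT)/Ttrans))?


Given: Ttrans = 1 ms, RTT = 200 ms (= 2 * Tprop, Tprop = 100 ms)
Time until first ACK returns = Ttrans + RTT = 1 + 200 = 201 ms
Need W * Ttrans >= Ttrans + RTT  ->  W >= (Ttrans + RTT) / Ttrans
(Ttrans + RTT) / Ttrans = 201 / 1 = 201
W_min = ceil(201) = 201

201


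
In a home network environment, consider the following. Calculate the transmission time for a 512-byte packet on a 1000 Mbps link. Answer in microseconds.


Given: packet = 512 bytes, bandwidth = 1000 Mbps
Packet in bits = 512 * 8 = 4096 bits
Bandwidth = 1000 * 10^6 = 1000000000 bps
Time = 4096 / 1000000000 seconds
Time in us = 4096 * 10^6 / 1000000000 = 4.096

4.096


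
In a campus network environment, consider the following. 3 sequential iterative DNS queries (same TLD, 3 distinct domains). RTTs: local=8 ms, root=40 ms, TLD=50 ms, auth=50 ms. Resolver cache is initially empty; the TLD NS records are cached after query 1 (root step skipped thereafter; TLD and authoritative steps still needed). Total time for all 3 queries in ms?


Lookup 1 (cold cache): local + root + TLD + auth = 8 + 40 + 50 + 50 = 148 ms
Lookups 2..3 (TLD NS cached -> skip root; new domain -> still ask TLD and auth): local + TLD + auth = 8 + 50 + 50 = 108 ms each
Remaining 2 lookups: 2 * 108 = 216 ms
Total = 148 + 216 = 364 ms

364


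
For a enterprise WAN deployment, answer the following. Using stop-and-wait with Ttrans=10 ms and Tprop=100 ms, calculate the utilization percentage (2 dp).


Given: Ttrans = 10 ms, Tprop = 100 ms
RTT = 2 * Tprop = 2 * 100 = 200 ms
U = Ttrans / (Ttrans + RTT)
U = 10 / (10 + 200)
U = 10 / 210 = 0.047619
U% = 4.76%

4.76


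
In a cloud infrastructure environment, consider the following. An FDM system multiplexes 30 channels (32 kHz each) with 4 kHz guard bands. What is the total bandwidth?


Given: 30 channels, 32 kHz each, guard = 4 kHz
Channel bandwidth = 30 * 32 = 960 kHz
Guard bands = 29 gaps * 4 kHz = 116 kHz
Total = 960 + 116 = 1076 kHz

1076


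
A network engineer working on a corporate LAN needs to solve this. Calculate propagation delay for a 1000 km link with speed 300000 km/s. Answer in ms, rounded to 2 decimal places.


Given: distance = 1000 km, speed = 300000 km/s
Delay = distance / speed = 1000 / 300000 seconds
Delay in ms = 1000 * 1000 / 300000
Delay = 3.3333 ms
Rounded to 2 dp = 3.33 ms

3.33


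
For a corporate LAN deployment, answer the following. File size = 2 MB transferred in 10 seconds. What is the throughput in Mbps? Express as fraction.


Given: file = 2 MB, time = 10 s
File in Mb = 2 * 8 = 16 Mb
Throughput = 16 / 10 Mbps
Throughput = 8/5 Mbps

8/5


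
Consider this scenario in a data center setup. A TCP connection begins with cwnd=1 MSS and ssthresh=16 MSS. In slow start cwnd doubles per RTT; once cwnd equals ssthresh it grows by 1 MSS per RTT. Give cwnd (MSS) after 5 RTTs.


RTT 0: cwnd = 1 MSS (initial)
RTT 1: cwnd = 2 MSS (slow start, doubled)
RTT 2: cwnd = 4 MSS (slow start, doubled)
RTT 3: cwnd = 8 MSS (slow start, doubled)
RTT 4: cwnd = 16 MSS (slow start, doubled)
RTT 5: cwnd = 17 MSS (congestion avoidance, +1)

17


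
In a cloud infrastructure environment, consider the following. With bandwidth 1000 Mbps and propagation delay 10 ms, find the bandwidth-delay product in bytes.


Given: bandwidth = 1000 Mbps, delay = 10 ms
BDP in bits = 1000 * 10^6 * 10 / 1000
BDP in bits = 10000000
BDP in bytes = 10000000 / 8 = 1250000

1250000


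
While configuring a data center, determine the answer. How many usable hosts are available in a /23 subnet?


Given: subnet mask /23
Host bits = 32 - 23 = 9
Total addresses = 2^9 = 512
Usable hosts = 512 - 2 (network + broadcast) = 510

510


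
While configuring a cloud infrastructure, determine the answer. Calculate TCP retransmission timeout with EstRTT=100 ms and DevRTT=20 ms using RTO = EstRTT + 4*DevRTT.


Given: EstRTT = 100 ms, DevRTT = 20 ms
Timeout = EstRTT + 4 * DevRTT
4 * DevRTT = 4 * 20 = 80
Timeout = 100 + 80 = 180 ms

180


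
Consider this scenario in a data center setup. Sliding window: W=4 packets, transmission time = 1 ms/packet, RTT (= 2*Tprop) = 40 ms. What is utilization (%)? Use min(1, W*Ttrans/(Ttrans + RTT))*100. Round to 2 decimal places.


Given: W = 4, Ttrans = 1 ms, RTT = 40 ms (= 2 * Tprop, Tprop = 20 ms)
Cycle time = Ttrans + RTT = 1 + 40 = 41 ms (first packet sent until its ACK returns)
W * Ttrans = 4 * 1 = 4 ms of sending per cycle
W * Ttrans / (Ttrans + RTT) = 4 / 41 = 0.097561
U = min(1, 0.097561) = 0.097561
U% = 9.76%

9.76


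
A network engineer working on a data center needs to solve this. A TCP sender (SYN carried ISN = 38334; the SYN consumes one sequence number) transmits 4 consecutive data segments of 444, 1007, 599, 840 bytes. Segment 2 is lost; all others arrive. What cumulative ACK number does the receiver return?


SYN uses sequence number 38334; first data byte = ISN + 1 = 38335.
Segment 1: SEQ = 38335, len = 444 B, covers [38335, 38778]
Segment 2: SEQ = 38779, len = 1007 B, covers [38779, 39785] [LOST]
Segment 3: SEQ = 39786, len = 599 B, covers [39786, 40384]
Segment 4: SEQ = 40385, len = 840 B, covers [40385, 41224]
In-order data received: bytes [38335, 38778] (segments 1..1).
Segment 2 missing -> gap begins at byte 38779; later segments buffered out of order.
Cumulative ACK = next expected in-order byte = 38335 + 444 = 38779

38779


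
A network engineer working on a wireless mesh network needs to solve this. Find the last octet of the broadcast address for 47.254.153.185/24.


Given: IP = 47.254.153.185, prefix = /24
Host bits = 32 - 24 = 8
Network last octet = 185 AND mask = 0
Host part size = 2^8 - 1 = 255
Broadcast last octet = 0 OR 255 = 255

255


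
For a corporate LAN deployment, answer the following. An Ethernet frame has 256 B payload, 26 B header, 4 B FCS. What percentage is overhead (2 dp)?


Given: payload = 256 B, header = 26 B, trailer = 4 B
Overhead bytes = header + trailer = 26 + 4 = 30
Total frame = payload + overhead = 256 + 30 = 286
Overhead % = 30 / 286 * 100 = 10.4895% -> 10.49% (2 dp)

10.49


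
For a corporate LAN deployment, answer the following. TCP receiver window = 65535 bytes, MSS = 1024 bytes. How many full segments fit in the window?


Given: RWND = 65535 bytes, MSS = 1024 bytes
Full segments = floor(RWND / MSS)
Full segments = floor(65535 / 1024)
Full segments = floor(63.999) = 63

63


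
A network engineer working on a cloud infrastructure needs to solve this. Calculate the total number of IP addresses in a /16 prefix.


Given: CIDR prefix /16
Host bits = 32 - 16 = 16
Total addresses = 2^16 = 65536

65536


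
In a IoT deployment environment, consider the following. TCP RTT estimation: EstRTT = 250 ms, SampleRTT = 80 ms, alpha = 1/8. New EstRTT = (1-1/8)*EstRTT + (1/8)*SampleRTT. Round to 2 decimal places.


Given: EstRTT = 250 ms, SampleRTT = 80 ms, alpha = 1/8
New EstRTT = (1 - alpha) * EstRTT + alpha * SampleRTT
(7/8) * 250 = 218.75
(1/8) * 80 = 10
New EstRTT = 218.75 + 10 = 228.75 ms -> 228.75 ms (2 dp)

228.75


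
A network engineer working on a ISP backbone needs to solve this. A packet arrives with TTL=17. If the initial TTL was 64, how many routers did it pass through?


Given: initial TTL = 64, received TTL = 17
Hops = initial TTL - received TTL
Hops = 64 - 17 = 47

47


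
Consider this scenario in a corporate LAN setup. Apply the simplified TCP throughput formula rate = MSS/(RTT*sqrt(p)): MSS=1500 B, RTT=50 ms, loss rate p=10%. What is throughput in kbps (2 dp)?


Given: MSS = 1500 bytes, RTT = 50 ms, loss = 10%
RTT in seconds = 50 / 1000 = 0.05
Loss rate = 10% = 0.1
sqrt(loss) = sqrt(0.1) = 0.316227766017
Throughput (bytes/s) = 1500 / (0.05 * 0.316227766017) = 94868.3298
Throughput (kbps) = 94868.3298 * 8 / 1000 = 758.946638 -> 758.95 kbps (2 dp)

758.95


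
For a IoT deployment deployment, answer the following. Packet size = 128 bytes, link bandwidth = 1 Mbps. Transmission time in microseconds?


Given: packet = 128 bytes, bandwidth = 1 Mbps
Packet in bits = 128 * 8 = 1024 bits
Bandwidth = 1 * 10^6 = 1000000 bps
Time = 1024 / 1000000 seconds
Time in us = 1024 * 10^6 / 1000000 = 1024

1024


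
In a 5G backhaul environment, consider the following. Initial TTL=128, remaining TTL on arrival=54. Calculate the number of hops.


Given: initial TTL = 128, received TTL = 54
Hops = initial TTL - received TTL
Hops = 128 - 54 = 74

74


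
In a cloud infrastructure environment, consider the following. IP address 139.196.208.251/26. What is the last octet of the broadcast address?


Given: IP = 139.196.208.251, prefix = /26
Host bits = 32 - 26 = 6
Network last octet = 251 AND mask = 192
Host part size = 2^6 - 1 = 63
Broadcast last octet = 192 OR 63 = 255

255


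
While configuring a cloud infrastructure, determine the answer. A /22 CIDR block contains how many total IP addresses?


Given: CIDR prefix /22
Host bits = 32 - 22 = 10
Total addresses = 2^10 = 1024

1024


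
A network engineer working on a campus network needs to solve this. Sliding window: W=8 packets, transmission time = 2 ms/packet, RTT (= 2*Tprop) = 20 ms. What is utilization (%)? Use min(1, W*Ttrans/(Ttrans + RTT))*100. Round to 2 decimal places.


Given: W = 8, Ttrans = 2 ms, RTT = 20 ms (= 2 * Tprop, Tprop = 10 ms)
Cycle time = Ttrans + RTT = 2 + 20 = 22 ms (first packet sent until its ACK returns)
W * Ttrans = 8 * 2 = 16 ms of sending per cycle
W * Ttrans / (Ttrans + RTT) = 16 / 22 = 0.727273
U = min(1, 0.727273) = 0.727273
U% = 72.73%

72.73


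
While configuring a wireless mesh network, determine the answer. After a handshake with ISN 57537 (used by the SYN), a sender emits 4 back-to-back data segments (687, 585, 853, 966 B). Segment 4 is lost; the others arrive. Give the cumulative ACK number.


SYN uses sequence number 57537; first data byte = ISN + 1 = 57538.
Segment 1: SEQ = 57538, len = 687 B, covers [57538, 58224]
Segment 2: SEQ = 58225, len = 585 B, covers [58225, 58809]
Segment 3: SEQ = 58810, len = 853 B, covers [58810, 59662]
Segment 4: SEQ = 59663, len = 966 B, covers [59663, 60628] [LOST]
In-order data received: bytes [57538, 59662] (segments 1..3).
Segment 4 missing -> gap begins at byte 59663.
Cumulative ACK = next expected in-order byte = 57538 + 687 + 585 + 853 = 59663

59663


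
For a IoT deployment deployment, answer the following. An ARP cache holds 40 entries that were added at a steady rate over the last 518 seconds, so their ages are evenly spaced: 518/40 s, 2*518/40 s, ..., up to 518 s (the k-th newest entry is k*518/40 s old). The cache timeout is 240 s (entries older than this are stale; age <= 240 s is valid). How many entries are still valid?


Ages are k * 518/40 s for k = 1..40 (spacing = 12.9500 s).
Entry k is valid iff k * 518/40 <= 240 iff k <= 40 * 240 / 518 = 18.5328
n_valid = floor(18.5328) = 18
(n_stale = 40 - 18 = 22)

18


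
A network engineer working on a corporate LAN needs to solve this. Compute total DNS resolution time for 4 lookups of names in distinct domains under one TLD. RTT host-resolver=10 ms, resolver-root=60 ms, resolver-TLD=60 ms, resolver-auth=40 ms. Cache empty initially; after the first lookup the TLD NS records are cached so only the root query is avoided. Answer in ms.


Lookup 1 (cold cache): local + root + TLD + auth = 10 + 60 + 60 + 40 = 170 ms
Lookups 2..4 (TLD NS cached -> skip root; new domain -> still ask TLD and auth): local + TLD + auth = 10 + 60 + 40 = 110 ms each
Remaining 3 lookups: 3 * 110 = 330 ms
Total = 170 + 330 = 500 ms

500


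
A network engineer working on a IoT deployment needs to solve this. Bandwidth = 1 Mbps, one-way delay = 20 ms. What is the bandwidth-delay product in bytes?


Given: bandwidth = 1 Mbps, delay = 20 ms
BDP in bits = 1 * 10^6 * 20 / 1000
BDP in bits = 20000
BDP in bytes = 20000 / 8 = 2500

2500


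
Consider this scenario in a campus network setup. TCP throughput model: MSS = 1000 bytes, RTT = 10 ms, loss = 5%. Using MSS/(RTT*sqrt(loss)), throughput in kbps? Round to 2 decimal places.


Given: MSS = 1000 bytes, RTT = 10 ms, loss = 5%
RTT in seconds = 10 / 1000 = 0.01
Loss rate = 5% = 0.05
sqrt(loss) = sqrt(0.05) = 0.223606797750
Throughput (bytes/s) = 1000 / (0.01 * 0.223606797750) = 447213.5955
Throughput (kbps) = 447213.5955 * 8 / 1000 = 3577.708764 -> 3577.71 kbps (2 dp)

3577.71


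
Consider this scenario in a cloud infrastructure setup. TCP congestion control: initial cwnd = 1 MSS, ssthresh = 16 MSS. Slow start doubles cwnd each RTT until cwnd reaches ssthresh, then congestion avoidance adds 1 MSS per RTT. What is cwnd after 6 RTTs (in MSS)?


RTT 0: cwnd = 1 MSS (initial)
RTT 1: cwnd = 2 MSS (slow start, doubled)
RTT 2: cwnd = 4 MSS (slow start, doubled)
RTT 3: cwnd = 8 MSS (slow start, doubled)
RTT 4: cwnd = 16 MSS (slow start, doubled)
RTT 5: cwnd = 17 MSS (congestion avoidance, +1)
RTT 6: cwnd = 18 MSS (congestion avoidance, +1)

18


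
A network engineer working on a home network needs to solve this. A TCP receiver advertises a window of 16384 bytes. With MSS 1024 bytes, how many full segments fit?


Given: RWND = 16384 bytes, MSS = 1024 bytes
Full segments = floor(RWND / MSS)
Full segments = floor(16384 / 1024)
Full segments = floor(16.0) = 16

16


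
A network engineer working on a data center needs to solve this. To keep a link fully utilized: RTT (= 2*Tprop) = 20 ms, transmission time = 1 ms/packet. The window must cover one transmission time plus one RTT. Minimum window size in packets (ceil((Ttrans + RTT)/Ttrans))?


Given: Ttrans = 1 ms, RTT = 20 ms (= 2 * Tprop, Tprop = 10 ms)
Time until first ACK returns = Ttrans + RTT = 1 + 20 = 21 ms
Need W * Ttrans >= Ttrans + RTT  ->  W >= (Ttrans + RTT) / Ttrans
(Ttrans + RTT) / Ttrans = 21 / 1 = 21
W_min = ceil(21) = 21

21


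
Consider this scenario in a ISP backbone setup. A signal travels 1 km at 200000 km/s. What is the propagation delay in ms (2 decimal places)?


Given: distance = 1 km, speed = 200000 km/s
Delay = distance / speed = 1 / 200000 seconds
Delay in ms = 1 * 1000 / 200000
Delay = 0.0050 ms
Rounded to 2 dp = 0.01 ms

0.01


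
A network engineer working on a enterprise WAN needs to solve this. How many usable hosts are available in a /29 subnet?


Given: subnet mask /29
Host bits = 32 - 29 = 3
Total addresses = 2^3 = 8
Usable hosts = 8 - 2 (network + broadcast) = 6

6


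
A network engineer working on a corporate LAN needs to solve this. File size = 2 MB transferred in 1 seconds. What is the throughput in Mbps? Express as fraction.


Given: file = 2 MB, time = 1 s
File in Mb = 2 * 8 = 16 Mb
Throughput = 16 / 1 Mbps
Throughput = 16 Mbps

16


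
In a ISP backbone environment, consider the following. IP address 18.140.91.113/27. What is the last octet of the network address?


Given: IP = 18.140.91.113, prefix = /27
Subnet mask = 255.255.255.224
Last octet of IP: 113
Last octet of mask: 224
Network last octet = 113 AND 224 = 96

96


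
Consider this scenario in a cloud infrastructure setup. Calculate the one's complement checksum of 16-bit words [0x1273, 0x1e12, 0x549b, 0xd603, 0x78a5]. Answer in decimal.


Given words: [0x1273, 0x1e12, 0x549b, 0xd603, 0x78a5]
Step 1: Sum all words
Raw sum = 4723 + 7698 + 21659 + 54787 + 30885 = 119752
Step 2: Fold carry: (54216 + 1) = 54217
One's complement = ~54217 & 0xFFFF = 11318

11318


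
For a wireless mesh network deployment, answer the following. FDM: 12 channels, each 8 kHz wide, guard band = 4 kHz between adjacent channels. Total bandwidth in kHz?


Given: 12 channels, 8 kHz each, guard = 4 kHz
Channel bandwidth = 12 * 8 = 96 kHz
Guard bands = 11 gaps * 4 kHz = 44 kHz
Total = 96 + 44 = 140 kHz

140


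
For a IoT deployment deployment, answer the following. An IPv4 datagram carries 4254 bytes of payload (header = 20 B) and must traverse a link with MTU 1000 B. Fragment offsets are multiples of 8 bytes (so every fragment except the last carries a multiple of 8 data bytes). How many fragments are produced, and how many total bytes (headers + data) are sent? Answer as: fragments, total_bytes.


Max data per non-final fragment = floor((MTU - header)/8)*8 = floor((1000 - 20)/8)*8 = floor(980/8)*8 = 976 B
Final fragment needs no 8-byte alignment: it can carry up to MTU - header = 980 B
Non-final fragments needed = ceil((payload - 980) / 976) = ceil(3274/976) = ceil(3.3545) = 4
Number of fragments = 4 + 1 = 5
Fragment sizes (data): 4 * 976 B + 350 B (last, 350 <= 980 OK)
Total bytes sent = payload + n_frags * header = 4254 + 5*20 = 4254 + 100 = 4354 B

5, 4354


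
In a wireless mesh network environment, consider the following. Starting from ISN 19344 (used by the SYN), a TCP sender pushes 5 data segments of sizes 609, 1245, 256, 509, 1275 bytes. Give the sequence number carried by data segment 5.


The SYN occupies sequence number ISN = 19344, so the first data byte is ISN + 1 = 19345.
SEQ of data segment i = (ISN + 1) + sum of payload sizes of segments 1..i-1.
Segment 1: SEQ = 19345, payload = 609 bytes
Segment 2: SEQ = 19954, payload = 1245 bytes
Segment 3: SEQ = 21199, payload = 256 bytes
Segment 4: SEQ = 21455, payload = 509 bytes
Segment 5: SEQ = 21964, payload = 1275 bytes
SEQ of segment 5 = 19345 + 609 + 1245 + 256 + 509 = 21964

21964


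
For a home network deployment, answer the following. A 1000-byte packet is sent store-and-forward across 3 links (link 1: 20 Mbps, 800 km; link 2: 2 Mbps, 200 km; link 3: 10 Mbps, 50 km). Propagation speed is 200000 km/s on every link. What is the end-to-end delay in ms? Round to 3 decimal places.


Packet = 1000 bytes = 8000 bits. Store-and-forward: sum (t_trans + t_prop) per link.
Link 1: t_trans = 8000/(20*10^6) s = 0.4000 ms; t_prop = 800/200000 s = 4.0000 ms; subtotal = 4.4000 ms
Link 2: t_trans = 8000/(2*10^6) s = 4.0000 ms; t_prop = 200/200000 s = 1.0000 ms; subtotal = 5.0000 ms
Link 3: t_trans = 8000/(10*10^6) s = 0.8000 ms; t_prop = 50/200000 s = 0.2500 ms; subtotal = 1.0500 ms
End-to-end = 4.4000 + 5.0000 + 1.0500 = 10.4500 ms -> 10.450 ms (3 dp)

10.450


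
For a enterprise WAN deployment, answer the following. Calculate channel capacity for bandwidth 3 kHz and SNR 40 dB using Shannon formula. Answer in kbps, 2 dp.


Given: B = 3 kHz, SNR = 40 dB
SNR linear = 10^(40/10) = 10000
1 + SNR = 10001
log2(10001) = 13.2878566418
C = 3 * 1000 * 13.2878566418 = 39863.5699 bps
C = 39.863570 kbps -> 39.86 kbps (2 dp)

39.86


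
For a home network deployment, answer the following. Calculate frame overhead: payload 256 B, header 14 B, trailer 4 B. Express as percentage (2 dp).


Given: payload = 256 B, header = 14 B, trailer = 4 B
Overhead bytes = header + trailer = 14 + 4 = 18
Total frame = payload + overhead = 256 + 18 = 274
Overhead % = 18 / 274 * 100 = 6.5693% -> 6.57% (2 dp)

6.57


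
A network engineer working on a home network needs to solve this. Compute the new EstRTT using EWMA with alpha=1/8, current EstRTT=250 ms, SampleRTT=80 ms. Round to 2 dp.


Given: EstRTT = 250 ms, SampleRTT = 80 ms, alpha = 1/8
New EstRTT = (1 - alpha) * EstRTT + alpha * SampleRTT
(7/8) * 250 = 218.75
(1/8) * 80 = 10
New EstRTT = 218.75 + 10 = 228.75 ms -> 228.75 ms (2 dp)

228.75


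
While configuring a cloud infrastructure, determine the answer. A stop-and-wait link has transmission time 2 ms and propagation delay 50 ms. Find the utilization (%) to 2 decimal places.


Given: Ttrans = 2 ms, Tprop = 50 ms
RTT = 2 * Tprop = 2 * 50 = 100 ms
U = Ttrans / (Ttrans + RTT)
U = 2 / (2 + 100)
U = 2 / 102 = 0.019608
U% = 1.96%

1.96


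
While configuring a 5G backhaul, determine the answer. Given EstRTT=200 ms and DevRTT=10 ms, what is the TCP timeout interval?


Given: EstRTT = 200 ms, DevRTT = 10 ms
Timeout = EstRTT + 4 * DevRTT
4 * DevRTT = 4 * 10 = 40
Timeout = 200 + 40 = 240 ms

240


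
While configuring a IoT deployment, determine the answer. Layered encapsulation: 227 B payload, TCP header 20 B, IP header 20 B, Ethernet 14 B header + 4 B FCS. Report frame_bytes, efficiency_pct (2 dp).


TCP segment = 227 + 20 = 247 B
IP packet = 247 + 20 = 267 B
Ethernet frame = 267 + 14 + 4 = 285 B
Efficiency = app / frame = 227 / 285 = 0.796491 = 79.6491% -> 79.65% (2 dp)

285, 79.65


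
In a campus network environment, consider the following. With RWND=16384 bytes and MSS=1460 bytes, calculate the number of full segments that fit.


Given: RWND = 16384 bytes, MSS = 1460 bytes
Full segments = floor(RWND / MSS)
Full segments = floor(16384 / 1460)
Full segments = floor(11.2219) = 11

11


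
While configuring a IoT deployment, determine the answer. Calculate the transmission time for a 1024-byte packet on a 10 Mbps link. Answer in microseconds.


Given: packet = 1024 bytes, bandwidth = 10 Mbps
Packet in bits = 1024 * 8 = 8192 bits
Bandwidth = 10 * 10^6 = 10000000 bps
Time = 8192 / 10000000 seconds
Time in us = 8192 * 10^6 / 10000000 = 819.2

819.2


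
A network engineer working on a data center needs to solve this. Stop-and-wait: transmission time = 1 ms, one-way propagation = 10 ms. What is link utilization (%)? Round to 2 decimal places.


Given: Ttrans = 1 ms, Tprop = 10 ms
RTT = 2 * Tprop = 2 * 10 = 20 ms
U = Ttrans / (Ttrans + RTT)
U = 1 / (1 + 20)
U = 1 / 21 = 0.047619
U% = 4.76%

4.76


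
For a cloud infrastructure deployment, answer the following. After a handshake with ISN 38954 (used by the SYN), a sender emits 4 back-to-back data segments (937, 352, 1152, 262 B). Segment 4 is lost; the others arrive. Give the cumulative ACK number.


SYN uses sequence number 38954; first data byte = ISN + 1 = 38955.
Segment 1: SEQ = 38955, len = 937 B, covers [38955, 39891]
Segment 2: SEQ = 39892, len = 352 B, covers [39892, 40243]
Segment 3: SEQ = 40244, len = 1152 B, covers [40244, 41395]
Segment 4: SEQ = 41396, len = 262 B, covers [41396, 41657] [LOST]
In-order data received: bytes [38955, 41395] (segments 1..3).
Segment 4 missing -> gap begins at byte 41396.
Cumulative ACK = next expected in-order byte = 38955 + 937 + 352 + 1152 = 41396

41396


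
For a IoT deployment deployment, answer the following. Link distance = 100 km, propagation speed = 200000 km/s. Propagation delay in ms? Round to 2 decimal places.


Given: distance = 100 km, speed = 200000 km/s
Delay = distance / speed = 100 / 200000 seconds
Delay in ms = 100 * 1000 / 200000
Delay = 0.5000 ms
Rounded to 2 dp = 0.50 ms

0.50


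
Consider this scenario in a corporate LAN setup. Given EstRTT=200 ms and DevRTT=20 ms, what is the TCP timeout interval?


Given: EstRTT = 200 ms, DevRTT = 20 ms
Timeout = EstRTT + 4 * DevRTT
4 * DevRTT = 4 * 20 = 80
Timeout = 200 + 80 = 280 ms

280


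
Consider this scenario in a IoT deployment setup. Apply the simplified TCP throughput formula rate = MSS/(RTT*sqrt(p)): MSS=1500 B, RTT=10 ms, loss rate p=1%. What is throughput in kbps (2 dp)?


Given: MSS = 1500 bytes, RTT = 10 ms, loss = 1%
RTT in seconds = 10 / 1000 = 0.01
Loss rate = 1% = 0.01
sqrt(loss) = sqrt(0.01) = 0.1
Throughput (bytes/s) = 1500 / (0.01 * 0.1) = 1500000.0000
Throughput (kbps) = 1500000.0000 * 8 / 1000 = 12000.000000 -> 12000.00 kbps (2 dp)

12000.00


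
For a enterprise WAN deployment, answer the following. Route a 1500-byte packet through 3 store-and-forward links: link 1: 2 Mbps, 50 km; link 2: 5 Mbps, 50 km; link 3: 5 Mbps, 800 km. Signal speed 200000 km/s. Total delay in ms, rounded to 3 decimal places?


Packet = 1500 bytes = 12000 bits. Store-and-forward: sum (t_trans + t_prop) per link.
Link 1: t_trans = 12000/(2*10^6) s = 6.0000 ms; t_prop = 50/200000 s = 0.2500 ms; subtotal = 6.2500 ms
Link 2: t_trans = 12000/(5*10^6) s = 2.4000 ms; t_prop = 50/200000 s = 0.2500 ms; subtotal = 2.6500 ms
Link 3: t_trans = 12000/(5*10^6) s = 2.4000 ms; t_prop = 800/200000 s = 4.0000 ms; subtotal = 6.4000 ms
End-to-end = 6.2500 + 2.6500 + 6.4000 = 15.3000 ms -> 15.300 ms (3 dp)

15.300


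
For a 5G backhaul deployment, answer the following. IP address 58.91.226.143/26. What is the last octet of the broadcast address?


Given: IP = 58.91.226.143, prefix = /26
Host bits = 32 - 26 = 6
Network last octet = 143 AND mask = 128
Host part size = 2^6 - 1 = 63
Broadcast last octet = 128 OR 63 = 191

191


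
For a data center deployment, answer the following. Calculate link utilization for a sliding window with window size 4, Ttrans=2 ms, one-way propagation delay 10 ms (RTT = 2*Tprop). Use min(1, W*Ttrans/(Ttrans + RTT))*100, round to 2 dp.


Given: W = 4, Ttrans = 2 ms, RTT = 20 ms (= 2 * Tprop, Tprop = 10 ms)
Cycle time = Ttrans + RTT = 2 + 20 = 22 ms (first packet sent until its ACK returns)
W * Ttrans = 4 * 2 = 8 ms of sending per cycle
W * Ttrans / (Ttrans + RTT) = 8 / 22 = 0.363636
U = min(1, 0.363636) = 0.363636
U% = 36.36%

36.36


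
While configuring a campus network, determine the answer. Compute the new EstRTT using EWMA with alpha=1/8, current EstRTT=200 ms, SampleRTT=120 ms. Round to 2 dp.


Given: EstRTT = 200 ms, SampleRTT = 120 ms, alpha = 1/8
New EstRTT = (1 - alpha) * EstRTT + alpha * SampleRTT
(7/8) * 200 = 175
(1/8) * 120 = 15
New EstRTT = 175 + 15 = 190 ms -> 190.00 ms (2 dp)

190.00


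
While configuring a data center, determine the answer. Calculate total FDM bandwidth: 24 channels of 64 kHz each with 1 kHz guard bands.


Given: 24 channels, 64 kHz each, guard = 1 kHz
Channel bandwidth = 24 * 64 = 1536 kHz
Guard bands = 23 gaps * 1 kHz = 23 kHz
Total = 1536 + 23 = 1559 kHz

1559


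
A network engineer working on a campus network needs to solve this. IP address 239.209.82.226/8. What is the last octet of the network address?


Given: IP = 239.209.82.226, prefix = /8
Subnet mask = 255.0.0.0
Last octet of IP: 226
Last octet of mask: 0
Network last octet = 226 AND 0 = 0

0


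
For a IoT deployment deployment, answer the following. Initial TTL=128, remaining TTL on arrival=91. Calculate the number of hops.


Given: initial TTL = 128, received TTL = 91
Hops = initial TTL - received TTL
Hops = 128 - 91 = 37

37


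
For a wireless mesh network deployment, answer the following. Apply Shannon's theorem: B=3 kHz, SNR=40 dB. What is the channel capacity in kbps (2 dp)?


Given: B = 3 kHz, SNR = 40 dB
SNR linear = 10^(40/10) = 10000
1 + SNR = 10001
log2(10001) = 13.2878566418
C = 3 * 1000 * 13.2878566418 = 39863.5699 bps
C = 39.863570 kbps -> 39.86 kbps (2 dp)

39.86


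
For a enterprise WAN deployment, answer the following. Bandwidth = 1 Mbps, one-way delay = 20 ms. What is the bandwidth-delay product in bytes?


Given: bandwidth = 1 Mbps, delay = 20 ms
BDP in bits = 1 * 10^6 * 20 / 1000
BDP in bits = 20000
BDP in bytes = 20000 / 8 = 2500

2500


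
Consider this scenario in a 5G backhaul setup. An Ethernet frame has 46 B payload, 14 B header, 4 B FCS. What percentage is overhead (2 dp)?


Given: payload = 46 B, header = 14 B, trailer = 4 B
Overhead bytes = header + trailer = 14 + 4 = 18
Total frame = payload + overhead = 46 + 18 = 64
Overhead % = 18 / 64 * 100 = 28.1250% -> 28.13% (2 dp)

28.13


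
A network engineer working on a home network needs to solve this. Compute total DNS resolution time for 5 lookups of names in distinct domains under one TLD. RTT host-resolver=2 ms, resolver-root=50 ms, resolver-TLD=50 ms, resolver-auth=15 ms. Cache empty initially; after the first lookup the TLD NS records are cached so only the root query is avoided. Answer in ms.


Lookup 1 (cold cache): local + root + TLD + auth = 2 + 50 + 50 + 15 = 117 ms
Lookups 2..5 (TLD NS cached -> skip root; new domain -> still ask TLD and auth): local + TLD + auth = 2 + 50 + 15 = 67 ms each
Remaining 4 lookups: 4 * 67 = 268 ms
Total = 117 + 268 = 385 ms

385


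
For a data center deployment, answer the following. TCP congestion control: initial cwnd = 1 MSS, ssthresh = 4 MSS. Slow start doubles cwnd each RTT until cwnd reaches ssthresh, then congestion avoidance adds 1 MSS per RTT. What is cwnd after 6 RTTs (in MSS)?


RTT 0: cwnd = 1 MSS (initial)
RTT 1: cwnd = 2 MSS (slow start, doubled)
RTT 2: cwnd = 4 MSS (slow start, doubled)
RTT 3: cwnd = 5 MSS (congestion avoidance, +1)
RTT 4: cwnd = 6 MSS (congestion avoidance, +1)
RTT 5: cwnd = 7 MSS (congestion avoidance, +1)
RTT 6: cwnd = 8 MSS (congestion avoidance, +1)

8


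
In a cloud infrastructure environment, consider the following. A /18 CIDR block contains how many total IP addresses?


Given: CIDR prefix /18
Host bits = 32 - 18 = 14
Total addresses = 2^14 = 16384

16384


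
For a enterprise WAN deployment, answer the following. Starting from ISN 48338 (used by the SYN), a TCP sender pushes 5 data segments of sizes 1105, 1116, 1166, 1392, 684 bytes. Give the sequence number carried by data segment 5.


The SYN occupies sequence number ISN = 48338, so the first data byte is ISN + 1 = 48339.
SEQ of data segment i = (ISN + 1) + sum of payload sizes of segments 1..i-1.
Segment 1: SEQ = 48339, payload = 1105 bytes
Segment 2: SEQ = 49444, payload = 1116 bytes
Segment 3: SEQ = 50560, payload = 1166 bytes
Segment 4: SEQ = 51726, payload = 1392 bytes
Segment 5: SEQ = 53118, payload = 684 bytes
SEQ of segment 5 = 48339 + 1105 + 1116 + 1166 + 1392 = 53118

53118


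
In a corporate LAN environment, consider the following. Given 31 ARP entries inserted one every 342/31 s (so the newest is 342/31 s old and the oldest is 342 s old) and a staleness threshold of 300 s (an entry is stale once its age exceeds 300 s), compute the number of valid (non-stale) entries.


Ages are k * 342/31 s for k = 1..31 (spacing = 11.0323 s).
Entry k is valid iff k * 342/31 <= 300 iff k <= 31 * 300 / 342 = 27.1930
n_valid = floor(27.1930) = 27
(n_stale = 31 - 27 = 4)

27


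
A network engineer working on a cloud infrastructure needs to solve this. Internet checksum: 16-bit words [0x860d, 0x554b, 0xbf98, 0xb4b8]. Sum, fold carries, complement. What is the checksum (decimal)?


Given words: [0x860d, 0x554b, 0xbf98, 0xb4b8]
Step 1: Sum all words
Raw sum = 34317 + 21835 + 49048 + 46264 = 151464
Step 2: Fold carry: (20392 + 2) = 20394
One's complement = ~20394 & 0xFFFF = 45141

45141


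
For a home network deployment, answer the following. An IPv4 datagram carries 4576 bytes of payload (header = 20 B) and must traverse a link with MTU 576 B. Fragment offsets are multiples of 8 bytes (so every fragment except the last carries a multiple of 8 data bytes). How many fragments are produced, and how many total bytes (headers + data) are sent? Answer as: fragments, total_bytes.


Max data per non-final fragment = floor((MTU - header)/8)*8 = floor((576 - 20)/8)*8 = floor(556/8)*8 = 552 B
Final fragment needs no 8-byte alignment: it can carry up to MTU - header = 556 B
Non-final fragments needed = ceil((payload - 556) / 552) = ceil(4020/552) = ceil(7.2826) = 8
Number of fragments = 8 + 1 = 9
Fragment sizes (data): 8 * 552 B + 160 B (last, 160 <= 556 OK)
Total bytes sent = payload + n_frags * header = 4576 + 9*20 = 4576 + 180 = 4756 B

9, 4756


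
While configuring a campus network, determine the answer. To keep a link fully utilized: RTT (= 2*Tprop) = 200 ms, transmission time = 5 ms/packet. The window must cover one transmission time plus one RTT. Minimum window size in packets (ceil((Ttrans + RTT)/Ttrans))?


Given: Ttrans = 5 ms, RTT = 200 ms (= 2 * Tprop, Tprop = 100 ms)
Time until first ACK returns = Ttrans + RTT = 5 + 200 = 205 ms
Need W * Ttrans >= Ttrans + RTT  ->  W >= (Ttrans + RTT) / Ttrans
(Ttrans + RTT) / Ttrans = 205 / 5 = 41
W_min = ceil(41) = 41

41


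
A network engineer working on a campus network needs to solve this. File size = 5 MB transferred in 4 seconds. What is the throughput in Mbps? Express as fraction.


Given: file = 5 MB, time = 4 s
File in Mb = 5 * 8 = 40 Mb
Throughput = 40 / 4 Mbps
Throughput = 10 Mbps

10


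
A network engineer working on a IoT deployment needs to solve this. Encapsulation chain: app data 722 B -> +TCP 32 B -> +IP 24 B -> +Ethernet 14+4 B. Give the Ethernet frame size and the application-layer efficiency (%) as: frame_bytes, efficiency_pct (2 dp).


TCP segment = 722 + 32 = 754 B
IP packet = 754 + 24 = 778 B
Ethernet frame = 778 + 14 + 4 = 796 B
Efficiency = app / frame = 722 / 796 = 0.907035 = 90.7035% -> 90.70% (2 dp)

796, 90.70


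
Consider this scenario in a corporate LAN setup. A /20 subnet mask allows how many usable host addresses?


Given: subnet mask /20
Host bits = 32 - 20 = 12
Total addresses = 2^12 = 4096
Usable hosts = 4096 - 2 (network + broadcast) = 4094

4094


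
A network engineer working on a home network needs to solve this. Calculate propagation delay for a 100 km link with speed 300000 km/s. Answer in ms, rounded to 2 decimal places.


Given: distance = 100 km, speed = 300000 km/s
Delay = distance / speed = 100 / 300000 seconds
Delay in ms = 100 * 1000 / 300000
Delay = 0.3333 ms
Rounded to 2 dp = 0.33 ms

0.33
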